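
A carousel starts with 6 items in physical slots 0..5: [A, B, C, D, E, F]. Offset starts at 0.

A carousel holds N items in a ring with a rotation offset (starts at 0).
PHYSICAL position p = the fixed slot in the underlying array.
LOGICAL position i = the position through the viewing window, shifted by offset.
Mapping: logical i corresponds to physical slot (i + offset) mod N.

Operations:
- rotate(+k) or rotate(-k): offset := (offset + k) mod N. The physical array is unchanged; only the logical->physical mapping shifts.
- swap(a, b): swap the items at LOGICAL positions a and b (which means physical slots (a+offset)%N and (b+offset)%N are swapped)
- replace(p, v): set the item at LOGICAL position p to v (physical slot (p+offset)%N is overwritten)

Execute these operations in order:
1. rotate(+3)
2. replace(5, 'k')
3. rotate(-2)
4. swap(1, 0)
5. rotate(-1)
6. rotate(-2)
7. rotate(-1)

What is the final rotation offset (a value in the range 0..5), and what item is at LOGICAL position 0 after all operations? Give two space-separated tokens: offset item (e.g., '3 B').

Answer: 3 D

Derivation:
After op 1 (rotate(+3)): offset=3, physical=[A,B,C,D,E,F], logical=[D,E,F,A,B,C]
After op 2 (replace(5, 'k')): offset=3, physical=[A,B,k,D,E,F], logical=[D,E,F,A,B,k]
After op 3 (rotate(-2)): offset=1, physical=[A,B,k,D,E,F], logical=[B,k,D,E,F,A]
After op 4 (swap(1, 0)): offset=1, physical=[A,k,B,D,E,F], logical=[k,B,D,E,F,A]
After op 5 (rotate(-1)): offset=0, physical=[A,k,B,D,E,F], logical=[A,k,B,D,E,F]
After op 6 (rotate(-2)): offset=4, physical=[A,k,B,D,E,F], logical=[E,F,A,k,B,D]
After op 7 (rotate(-1)): offset=3, physical=[A,k,B,D,E,F], logical=[D,E,F,A,k,B]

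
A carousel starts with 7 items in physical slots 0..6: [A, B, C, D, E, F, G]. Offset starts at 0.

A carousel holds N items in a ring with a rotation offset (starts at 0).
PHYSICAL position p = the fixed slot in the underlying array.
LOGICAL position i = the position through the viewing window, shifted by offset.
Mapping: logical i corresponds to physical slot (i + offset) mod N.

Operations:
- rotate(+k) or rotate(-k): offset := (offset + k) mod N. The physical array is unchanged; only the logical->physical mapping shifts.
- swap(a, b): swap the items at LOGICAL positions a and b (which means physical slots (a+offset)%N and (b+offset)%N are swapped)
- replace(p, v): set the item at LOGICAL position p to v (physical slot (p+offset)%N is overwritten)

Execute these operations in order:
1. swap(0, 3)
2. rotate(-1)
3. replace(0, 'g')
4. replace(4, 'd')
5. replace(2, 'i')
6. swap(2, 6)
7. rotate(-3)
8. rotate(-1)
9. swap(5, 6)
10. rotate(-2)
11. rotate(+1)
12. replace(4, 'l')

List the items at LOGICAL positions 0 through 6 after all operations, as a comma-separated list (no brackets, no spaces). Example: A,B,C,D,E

After op 1 (swap(0, 3)): offset=0, physical=[D,B,C,A,E,F,G], logical=[D,B,C,A,E,F,G]
After op 2 (rotate(-1)): offset=6, physical=[D,B,C,A,E,F,G], logical=[G,D,B,C,A,E,F]
After op 3 (replace(0, 'g')): offset=6, physical=[D,B,C,A,E,F,g], logical=[g,D,B,C,A,E,F]
After op 4 (replace(4, 'd')): offset=6, physical=[D,B,C,d,E,F,g], logical=[g,D,B,C,d,E,F]
After op 5 (replace(2, 'i')): offset=6, physical=[D,i,C,d,E,F,g], logical=[g,D,i,C,d,E,F]
After op 6 (swap(2, 6)): offset=6, physical=[D,F,C,d,E,i,g], logical=[g,D,F,C,d,E,i]
After op 7 (rotate(-3)): offset=3, physical=[D,F,C,d,E,i,g], logical=[d,E,i,g,D,F,C]
After op 8 (rotate(-1)): offset=2, physical=[D,F,C,d,E,i,g], logical=[C,d,E,i,g,D,F]
After op 9 (swap(5, 6)): offset=2, physical=[F,D,C,d,E,i,g], logical=[C,d,E,i,g,F,D]
After op 10 (rotate(-2)): offset=0, physical=[F,D,C,d,E,i,g], logical=[F,D,C,d,E,i,g]
After op 11 (rotate(+1)): offset=1, physical=[F,D,C,d,E,i,g], logical=[D,C,d,E,i,g,F]
After op 12 (replace(4, 'l')): offset=1, physical=[F,D,C,d,E,l,g], logical=[D,C,d,E,l,g,F]

Answer: D,C,d,E,l,g,F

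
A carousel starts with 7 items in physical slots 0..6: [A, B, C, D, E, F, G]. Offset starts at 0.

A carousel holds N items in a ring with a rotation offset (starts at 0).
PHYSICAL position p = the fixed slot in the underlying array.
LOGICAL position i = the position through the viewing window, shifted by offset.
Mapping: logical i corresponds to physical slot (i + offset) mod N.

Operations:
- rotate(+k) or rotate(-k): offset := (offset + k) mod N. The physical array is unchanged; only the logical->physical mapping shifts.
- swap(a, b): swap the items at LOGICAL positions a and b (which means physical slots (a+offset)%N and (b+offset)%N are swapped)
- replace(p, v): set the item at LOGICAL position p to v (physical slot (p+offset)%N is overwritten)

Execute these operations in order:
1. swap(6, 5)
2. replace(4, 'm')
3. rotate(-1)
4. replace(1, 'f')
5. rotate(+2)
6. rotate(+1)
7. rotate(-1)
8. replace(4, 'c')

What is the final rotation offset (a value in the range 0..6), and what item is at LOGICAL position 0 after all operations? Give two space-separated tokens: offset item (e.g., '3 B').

After op 1 (swap(6, 5)): offset=0, physical=[A,B,C,D,E,G,F], logical=[A,B,C,D,E,G,F]
After op 2 (replace(4, 'm')): offset=0, physical=[A,B,C,D,m,G,F], logical=[A,B,C,D,m,G,F]
After op 3 (rotate(-1)): offset=6, physical=[A,B,C,D,m,G,F], logical=[F,A,B,C,D,m,G]
After op 4 (replace(1, 'f')): offset=6, physical=[f,B,C,D,m,G,F], logical=[F,f,B,C,D,m,G]
After op 5 (rotate(+2)): offset=1, physical=[f,B,C,D,m,G,F], logical=[B,C,D,m,G,F,f]
After op 6 (rotate(+1)): offset=2, physical=[f,B,C,D,m,G,F], logical=[C,D,m,G,F,f,B]
After op 7 (rotate(-1)): offset=1, physical=[f,B,C,D,m,G,F], logical=[B,C,D,m,G,F,f]
After op 8 (replace(4, 'c')): offset=1, physical=[f,B,C,D,m,c,F], logical=[B,C,D,m,c,F,f]

Answer: 1 B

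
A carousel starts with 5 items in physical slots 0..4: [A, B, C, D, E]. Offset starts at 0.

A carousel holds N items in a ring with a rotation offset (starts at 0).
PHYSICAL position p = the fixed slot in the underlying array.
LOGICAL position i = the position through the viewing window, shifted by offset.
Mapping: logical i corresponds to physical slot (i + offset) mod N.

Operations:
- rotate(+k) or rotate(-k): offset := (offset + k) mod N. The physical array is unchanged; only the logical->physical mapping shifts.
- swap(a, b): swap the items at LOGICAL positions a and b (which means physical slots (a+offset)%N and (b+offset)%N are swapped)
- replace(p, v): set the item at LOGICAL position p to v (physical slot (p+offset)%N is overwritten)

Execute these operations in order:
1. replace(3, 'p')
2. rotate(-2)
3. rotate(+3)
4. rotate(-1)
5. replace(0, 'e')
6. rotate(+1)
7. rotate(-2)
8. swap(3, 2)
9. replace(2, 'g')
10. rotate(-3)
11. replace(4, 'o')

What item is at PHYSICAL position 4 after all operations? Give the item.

After op 1 (replace(3, 'p')): offset=0, physical=[A,B,C,p,E], logical=[A,B,C,p,E]
After op 2 (rotate(-2)): offset=3, physical=[A,B,C,p,E], logical=[p,E,A,B,C]
After op 3 (rotate(+3)): offset=1, physical=[A,B,C,p,E], logical=[B,C,p,E,A]
After op 4 (rotate(-1)): offset=0, physical=[A,B,C,p,E], logical=[A,B,C,p,E]
After op 5 (replace(0, 'e')): offset=0, physical=[e,B,C,p,E], logical=[e,B,C,p,E]
After op 6 (rotate(+1)): offset=1, physical=[e,B,C,p,E], logical=[B,C,p,E,e]
After op 7 (rotate(-2)): offset=4, physical=[e,B,C,p,E], logical=[E,e,B,C,p]
After op 8 (swap(3, 2)): offset=4, physical=[e,C,B,p,E], logical=[E,e,C,B,p]
After op 9 (replace(2, 'g')): offset=4, physical=[e,g,B,p,E], logical=[E,e,g,B,p]
After op 10 (rotate(-3)): offset=1, physical=[e,g,B,p,E], logical=[g,B,p,E,e]
After op 11 (replace(4, 'o')): offset=1, physical=[o,g,B,p,E], logical=[g,B,p,E,o]

Answer: E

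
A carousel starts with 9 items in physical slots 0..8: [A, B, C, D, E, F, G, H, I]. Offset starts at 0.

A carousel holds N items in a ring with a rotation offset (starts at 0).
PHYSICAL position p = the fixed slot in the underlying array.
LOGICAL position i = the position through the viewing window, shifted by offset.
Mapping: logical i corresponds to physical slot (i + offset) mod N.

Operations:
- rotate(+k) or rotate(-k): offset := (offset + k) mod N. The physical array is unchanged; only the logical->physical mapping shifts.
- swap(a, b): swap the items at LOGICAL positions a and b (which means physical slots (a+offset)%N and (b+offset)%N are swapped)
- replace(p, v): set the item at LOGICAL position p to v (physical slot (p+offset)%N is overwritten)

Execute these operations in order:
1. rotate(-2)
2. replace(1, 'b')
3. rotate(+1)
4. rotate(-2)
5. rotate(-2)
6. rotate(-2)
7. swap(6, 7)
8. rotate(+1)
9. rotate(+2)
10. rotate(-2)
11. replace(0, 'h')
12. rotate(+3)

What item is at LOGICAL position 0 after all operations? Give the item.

Answer: G

Derivation:
After op 1 (rotate(-2)): offset=7, physical=[A,B,C,D,E,F,G,H,I], logical=[H,I,A,B,C,D,E,F,G]
After op 2 (replace(1, 'b')): offset=7, physical=[A,B,C,D,E,F,G,H,b], logical=[H,b,A,B,C,D,E,F,G]
After op 3 (rotate(+1)): offset=8, physical=[A,B,C,D,E,F,G,H,b], logical=[b,A,B,C,D,E,F,G,H]
After op 4 (rotate(-2)): offset=6, physical=[A,B,C,D,E,F,G,H,b], logical=[G,H,b,A,B,C,D,E,F]
After op 5 (rotate(-2)): offset=4, physical=[A,B,C,D,E,F,G,H,b], logical=[E,F,G,H,b,A,B,C,D]
After op 6 (rotate(-2)): offset=2, physical=[A,B,C,D,E,F,G,H,b], logical=[C,D,E,F,G,H,b,A,B]
After op 7 (swap(6, 7)): offset=2, physical=[b,B,C,D,E,F,G,H,A], logical=[C,D,E,F,G,H,A,b,B]
After op 8 (rotate(+1)): offset=3, physical=[b,B,C,D,E,F,G,H,A], logical=[D,E,F,G,H,A,b,B,C]
After op 9 (rotate(+2)): offset=5, physical=[b,B,C,D,E,F,G,H,A], logical=[F,G,H,A,b,B,C,D,E]
After op 10 (rotate(-2)): offset=3, physical=[b,B,C,D,E,F,G,H,A], logical=[D,E,F,G,H,A,b,B,C]
After op 11 (replace(0, 'h')): offset=3, physical=[b,B,C,h,E,F,G,H,A], logical=[h,E,F,G,H,A,b,B,C]
After op 12 (rotate(+3)): offset=6, physical=[b,B,C,h,E,F,G,H,A], logical=[G,H,A,b,B,C,h,E,F]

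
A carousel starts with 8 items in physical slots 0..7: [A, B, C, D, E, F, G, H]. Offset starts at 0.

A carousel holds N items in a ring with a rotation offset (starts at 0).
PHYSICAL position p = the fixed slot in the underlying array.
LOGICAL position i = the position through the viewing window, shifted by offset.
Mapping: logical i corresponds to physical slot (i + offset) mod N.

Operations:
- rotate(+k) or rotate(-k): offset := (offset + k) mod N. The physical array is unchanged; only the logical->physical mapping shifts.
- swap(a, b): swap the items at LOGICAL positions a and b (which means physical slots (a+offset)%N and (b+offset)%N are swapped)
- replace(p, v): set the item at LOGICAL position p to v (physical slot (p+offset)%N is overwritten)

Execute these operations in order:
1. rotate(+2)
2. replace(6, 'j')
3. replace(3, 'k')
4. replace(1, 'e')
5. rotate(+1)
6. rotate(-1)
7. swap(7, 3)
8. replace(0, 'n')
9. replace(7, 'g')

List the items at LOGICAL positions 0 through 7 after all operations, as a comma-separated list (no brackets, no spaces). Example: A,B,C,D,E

After op 1 (rotate(+2)): offset=2, physical=[A,B,C,D,E,F,G,H], logical=[C,D,E,F,G,H,A,B]
After op 2 (replace(6, 'j')): offset=2, physical=[j,B,C,D,E,F,G,H], logical=[C,D,E,F,G,H,j,B]
After op 3 (replace(3, 'k')): offset=2, physical=[j,B,C,D,E,k,G,H], logical=[C,D,E,k,G,H,j,B]
After op 4 (replace(1, 'e')): offset=2, physical=[j,B,C,e,E,k,G,H], logical=[C,e,E,k,G,H,j,B]
After op 5 (rotate(+1)): offset=3, physical=[j,B,C,e,E,k,G,H], logical=[e,E,k,G,H,j,B,C]
After op 6 (rotate(-1)): offset=2, physical=[j,B,C,e,E,k,G,H], logical=[C,e,E,k,G,H,j,B]
After op 7 (swap(7, 3)): offset=2, physical=[j,k,C,e,E,B,G,H], logical=[C,e,E,B,G,H,j,k]
After op 8 (replace(0, 'n')): offset=2, physical=[j,k,n,e,E,B,G,H], logical=[n,e,E,B,G,H,j,k]
After op 9 (replace(7, 'g')): offset=2, physical=[j,g,n,e,E,B,G,H], logical=[n,e,E,B,G,H,j,g]

Answer: n,e,E,B,G,H,j,g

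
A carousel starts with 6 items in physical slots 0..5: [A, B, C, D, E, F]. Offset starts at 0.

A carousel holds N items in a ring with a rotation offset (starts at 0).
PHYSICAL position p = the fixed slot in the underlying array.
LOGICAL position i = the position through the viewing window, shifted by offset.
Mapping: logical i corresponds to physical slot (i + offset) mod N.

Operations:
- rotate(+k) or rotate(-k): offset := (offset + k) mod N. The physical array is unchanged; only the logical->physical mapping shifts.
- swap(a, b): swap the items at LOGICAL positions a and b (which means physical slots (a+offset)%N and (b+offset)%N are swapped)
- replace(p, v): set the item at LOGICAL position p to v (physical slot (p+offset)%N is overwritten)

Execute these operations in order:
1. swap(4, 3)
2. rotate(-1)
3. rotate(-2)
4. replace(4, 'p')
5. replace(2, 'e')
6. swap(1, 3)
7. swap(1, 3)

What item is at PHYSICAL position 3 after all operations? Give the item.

After op 1 (swap(4, 3)): offset=0, physical=[A,B,C,E,D,F], logical=[A,B,C,E,D,F]
After op 2 (rotate(-1)): offset=5, physical=[A,B,C,E,D,F], logical=[F,A,B,C,E,D]
After op 3 (rotate(-2)): offset=3, physical=[A,B,C,E,D,F], logical=[E,D,F,A,B,C]
After op 4 (replace(4, 'p')): offset=3, physical=[A,p,C,E,D,F], logical=[E,D,F,A,p,C]
After op 5 (replace(2, 'e')): offset=3, physical=[A,p,C,E,D,e], logical=[E,D,e,A,p,C]
After op 6 (swap(1, 3)): offset=3, physical=[D,p,C,E,A,e], logical=[E,A,e,D,p,C]
After op 7 (swap(1, 3)): offset=3, physical=[A,p,C,E,D,e], logical=[E,D,e,A,p,C]

Answer: E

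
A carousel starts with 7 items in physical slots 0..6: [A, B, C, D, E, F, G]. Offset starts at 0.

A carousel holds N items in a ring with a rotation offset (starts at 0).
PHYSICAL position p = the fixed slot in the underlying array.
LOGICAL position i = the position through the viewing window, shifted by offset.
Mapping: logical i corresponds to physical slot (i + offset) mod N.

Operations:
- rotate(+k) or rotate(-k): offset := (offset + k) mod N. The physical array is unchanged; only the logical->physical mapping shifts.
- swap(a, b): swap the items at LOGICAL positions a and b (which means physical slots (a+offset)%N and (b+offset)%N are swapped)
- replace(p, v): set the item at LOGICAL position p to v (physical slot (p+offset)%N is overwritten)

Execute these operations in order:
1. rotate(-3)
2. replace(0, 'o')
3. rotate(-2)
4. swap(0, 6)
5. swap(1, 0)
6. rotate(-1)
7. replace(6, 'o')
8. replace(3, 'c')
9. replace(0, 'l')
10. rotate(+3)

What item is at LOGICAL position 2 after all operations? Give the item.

After op 1 (rotate(-3)): offset=4, physical=[A,B,C,D,E,F,G], logical=[E,F,G,A,B,C,D]
After op 2 (replace(0, 'o')): offset=4, physical=[A,B,C,D,o,F,G], logical=[o,F,G,A,B,C,D]
After op 3 (rotate(-2)): offset=2, physical=[A,B,C,D,o,F,G], logical=[C,D,o,F,G,A,B]
After op 4 (swap(0, 6)): offset=2, physical=[A,C,B,D,o,F,G], logical=[B,D,o,F,G,A,C]
After op 5 (swap(1, 0)): offset=2, physical=[A,C,D,B,o,F,G], logical=[D,B,o,F,G,A,C]
After op 6 (rotate(-1)): offset=1, physical=[A,C,D,B,o,F,G], logical=[C,D,B,o,F,G,A]
After op 7 (replace(6, 'o')): offset=1, physical=[o,C,D,B,o,F,G], logical=[C,D,B,o,F,G,o]
After op 8 (replace(3, 'c')): offset=1, physical=[o,C,D,B,c,F,G], logical=[C,D,B,c,F,G,o]
After op 9 (replace(0, 'l')): offset=1, physical=[o,l,D,B,c,F,G], logical=[l,D,B,c,F,G,o]
After op 10 (rotate(+3)): offset=4, physical=[o,l,D,B,c,F,G], logical=[c,F,G,o,l,D,B]

Answer: G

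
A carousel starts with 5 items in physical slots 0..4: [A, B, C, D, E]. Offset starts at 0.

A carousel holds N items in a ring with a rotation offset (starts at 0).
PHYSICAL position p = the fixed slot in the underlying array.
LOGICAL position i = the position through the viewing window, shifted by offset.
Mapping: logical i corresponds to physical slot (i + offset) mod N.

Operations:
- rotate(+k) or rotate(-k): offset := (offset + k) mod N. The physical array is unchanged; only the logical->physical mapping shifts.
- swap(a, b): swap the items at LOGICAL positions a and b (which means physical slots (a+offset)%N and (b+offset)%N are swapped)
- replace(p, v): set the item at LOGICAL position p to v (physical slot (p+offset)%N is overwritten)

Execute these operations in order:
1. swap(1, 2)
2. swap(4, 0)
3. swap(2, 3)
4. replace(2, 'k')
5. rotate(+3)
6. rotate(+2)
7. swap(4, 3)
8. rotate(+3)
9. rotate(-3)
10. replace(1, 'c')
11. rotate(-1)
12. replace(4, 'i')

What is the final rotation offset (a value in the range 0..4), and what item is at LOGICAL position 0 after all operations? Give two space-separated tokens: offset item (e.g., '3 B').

Answer: 4 B

Derivation:
After op 1 (swap(1, 2)): offset=0, physical=[A,C,B,D,E], logical=[A,C,B,D,E]
After op 2 (swap(4, 0)): offset=0, physical=[E,C,B,D,A], logical=[E,C,B,D,A]
After op 3 (swap(2, 3)): offset=0, physical=[E,C,D,B,A], logical=[E,C,D,B,A]
After op 4 (replace(2, 'k')): offset=0, physical=[E,C,k,B,A], logical=[E,C,k,B,A]
After op 5 (rotate(+3)): offset=3, physical=[E,C,k,B,A], logical=[B,A,E,C,k]
After op 6 (rotate(+2)): offset=0, physical=[E,C,k,B,A], logical=[E,C,k,B,A]
After op 7 (swap(4, 3)): offset=0, physical=[E,C,k,A,B], logical=[E,C,k,A,B]
After op 8 (rotate(+3)): offset=3, physical=[E,C,k,A,B], logical=[A,B,E,C,k]
After op 9 (rotate(-3)): offset=0, physical=[E,C,k,A,B], logical=[E,C,k,A,B]
After op 10 (replace(1, 'c')): offset=0, physical=[E,c,k,A,B], logical=[E,c,k,A,B]
After op 11 (rotate(-1)): offset=4, physical=[E,c,k,A,B], logical=[B,E,c,k,A]
After op 12 (replace(4, 'i')): offset=4, physical=[E,c,k,i,B], logical=[B,E,c,k,i]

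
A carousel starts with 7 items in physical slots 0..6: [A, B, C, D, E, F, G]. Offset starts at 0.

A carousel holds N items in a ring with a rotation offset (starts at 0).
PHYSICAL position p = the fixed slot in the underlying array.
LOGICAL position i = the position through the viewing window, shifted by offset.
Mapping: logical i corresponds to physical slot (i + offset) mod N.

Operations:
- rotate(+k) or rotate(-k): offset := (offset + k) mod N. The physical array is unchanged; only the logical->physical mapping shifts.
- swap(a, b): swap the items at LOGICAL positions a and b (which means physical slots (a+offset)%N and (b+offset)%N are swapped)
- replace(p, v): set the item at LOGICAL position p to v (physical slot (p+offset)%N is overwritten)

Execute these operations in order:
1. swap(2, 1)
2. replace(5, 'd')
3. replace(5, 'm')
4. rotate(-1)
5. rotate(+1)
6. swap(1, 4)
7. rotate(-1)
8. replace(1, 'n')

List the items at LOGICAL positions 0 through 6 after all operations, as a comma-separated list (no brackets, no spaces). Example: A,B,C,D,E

After op 1 (swap(2, 1)): offset=0, physical=[A,C,B,D,E,F,G], logical=[A,C,B,D,E,F,G]
After op 2 (replace(5, 'd')): offset=0, physical=[A,C,B,D,E,d,G], logical=[A,C,B,D,E,d,G]
After op 3 (replace(5, 'm')): offset=0, physical=[A,C,B,D,E,m,G], logical=[A,C,B,D,E,m,G]
After op 4 (rotate(-1)): offset=6, physical=[A,C,B,D,E,m,G], logical=[G,A,C,B,D,E,m]
After op 5 (rotate(+1)): offset=0, physical=[A,C,B,D,E,m,G], logical=[A,C,B,D,E,m,G]
After op 6 (swap(1, 4)): offset=0, physical=[A,E,B,D,C,m,G], logical=[A,E,B,D,C,m,G]
After op 7 (rotate(-1)): offset=6, physical=[A,E,B,D,C,m,G], logical=[G,A,E,B,D,C,m]
After op 8 (replace(1, 'n')): offset=6, physical=[n,E,B,D,C,m,G], logical=[G,n,E,B,D,C,m]

Answer: G,n,E,B,D,C,m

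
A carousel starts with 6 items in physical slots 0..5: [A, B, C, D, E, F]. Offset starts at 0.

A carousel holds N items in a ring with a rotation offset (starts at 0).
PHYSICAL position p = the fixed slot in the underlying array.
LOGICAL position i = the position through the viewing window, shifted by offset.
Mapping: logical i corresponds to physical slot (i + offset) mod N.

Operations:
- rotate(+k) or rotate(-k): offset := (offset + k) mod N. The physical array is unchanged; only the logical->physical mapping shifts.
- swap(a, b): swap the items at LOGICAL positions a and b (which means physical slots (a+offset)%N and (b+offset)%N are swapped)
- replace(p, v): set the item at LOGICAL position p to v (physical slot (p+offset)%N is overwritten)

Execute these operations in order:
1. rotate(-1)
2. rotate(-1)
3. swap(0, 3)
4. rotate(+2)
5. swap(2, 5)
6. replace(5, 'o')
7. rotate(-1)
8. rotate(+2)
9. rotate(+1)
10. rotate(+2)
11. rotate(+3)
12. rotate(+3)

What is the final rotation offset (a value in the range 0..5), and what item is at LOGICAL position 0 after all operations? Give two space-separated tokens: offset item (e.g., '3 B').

Answer: 4 B

Derivation:
After op 1 (rotate(-1)): offset=5, physical=[A,B,C,D,E,F], logical=[F,A,B,C,D,E]
After op 2 (rotate(-1)): offset=4, physical=[A,B,C,D,E,F], logical=[E,F,A,B,C,D]
After op 3 (swap(0, 3)): offset=4, physical=[A,E,C,D,B,F], logical=[B,F,A,E,C,D]
After op 4 (rotate(+2)): offset=0, physical=[A,E,C,D,B,F], logical=[A,E,C,D,B,F]
After op 5 (swap(2, 5)): offset=0, physical=[A,E,F,D,B,C], logical=[A,E,F,D,B,C]
After op 6 (replace(5, 'o')): offset=0, physical=[A,E,F,D,B,o], logical=[A,E,F,D,B,o]
After op 7 (rotate(-1)): offset=5, physical=[A,E,F,D,B,o], logical=[o,A,E,F,D,B]
After op 8 (rotate(+2)): offset=1, physical=[A,E,F,D,B,o], logical=[E,F,D,B,o,A]
After op 9 (rotate(+1)): offset=2, physical=[A,E,F,D,B,o], logical=[F,D,B,o,A,E]
After op 10 (rotate(+2)): offset=4, physical=[A,E,F,D,B,o], logical=[B,o,A,E,F,D]
After op 11 (rotate(+3)): offset=1, physical=[A,E,F,D,B,o], logical=[E,F,D,B,o,A]
After op 12 (rotate(+3)): offset=4, physical=[A,E,F,D,B,o], logical=[B,o,A,E,F,D]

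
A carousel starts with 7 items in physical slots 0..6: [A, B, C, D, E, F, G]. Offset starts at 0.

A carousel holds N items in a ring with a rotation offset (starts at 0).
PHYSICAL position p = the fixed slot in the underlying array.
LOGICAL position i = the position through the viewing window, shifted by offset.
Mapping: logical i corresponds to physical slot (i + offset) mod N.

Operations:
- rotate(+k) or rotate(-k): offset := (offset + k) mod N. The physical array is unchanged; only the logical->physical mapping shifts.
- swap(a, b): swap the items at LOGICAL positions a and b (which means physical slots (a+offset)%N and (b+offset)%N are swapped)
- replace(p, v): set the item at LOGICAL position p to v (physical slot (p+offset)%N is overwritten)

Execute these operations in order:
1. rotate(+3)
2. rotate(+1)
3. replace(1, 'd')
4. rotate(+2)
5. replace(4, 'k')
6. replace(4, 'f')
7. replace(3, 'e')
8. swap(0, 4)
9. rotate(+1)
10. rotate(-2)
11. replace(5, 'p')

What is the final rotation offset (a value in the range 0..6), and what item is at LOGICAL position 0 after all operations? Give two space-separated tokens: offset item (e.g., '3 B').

Answer: 5 d

Derivation:
After op 1 (rotate(+3)): offset=3, physical=[A,B,C,D,E,F,G], logical=[D,E,F,G,A,B,C]
After op 2 (rotate(+1)): offset=4, physical=[A,B,C,D,E,F,G], logical=[E,F,G,A,B,C,D]
After op 3 (replace(1, 'd')): offset=4, physical=[A,B,C,D,E,d,G], logical=[E,d,G,A,B,C,D]
After op 4 (rotate(+2)): offset=6, physical=[A,B,C,D,E,d,G], logical=[G,A,B,C,D,E,d]
After op 5 (replace(4, 'k')): offset=6, physical=[A,B,C,k,E,d,G], logical=[G,A,B,C,k,E,d]
After op 6 (replace(4, 'f')): offset=6, physical=[A,B,C,f,E,d,G], logical=[G,A,B,C,f,E,d]
After op 7 (replace(3, 'e')): offset=6, physical=[A,B,e,f,E,d,G], logical=[G,A,B,e,f,E,d]
After op 8 (swap(0, 4)): offset=6, physical=[A,B,e,G,E,d,f], logical=[f,A,B,e,G,E,d]
After op 9 (rotate(+1)): offset=0, physical=[A,B,e,G,E,d,f], logical=[A,B,e,G,E,d,f]
After op 10 (rotate(-2)): offset=5, physical=[A,B,e,G,E,d,f], logical=[d,f,A,B,e,G,E]
After op 11 (replace(5, 'p')): offset=5, physical=[A,B,e,p,E,d,f], logical=[d,f,A,B,e,p,E]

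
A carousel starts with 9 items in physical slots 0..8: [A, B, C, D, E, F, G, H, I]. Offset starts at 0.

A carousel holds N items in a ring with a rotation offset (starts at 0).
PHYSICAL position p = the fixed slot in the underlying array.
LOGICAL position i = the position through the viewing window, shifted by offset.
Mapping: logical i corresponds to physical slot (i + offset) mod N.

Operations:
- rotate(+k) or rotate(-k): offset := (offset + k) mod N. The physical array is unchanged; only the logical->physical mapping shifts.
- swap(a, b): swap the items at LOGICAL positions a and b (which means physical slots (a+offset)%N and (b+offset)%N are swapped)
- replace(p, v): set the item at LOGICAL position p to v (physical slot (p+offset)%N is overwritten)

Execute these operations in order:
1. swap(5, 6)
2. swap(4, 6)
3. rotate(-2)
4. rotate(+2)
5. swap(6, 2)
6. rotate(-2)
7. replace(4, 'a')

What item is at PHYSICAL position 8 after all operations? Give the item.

After op 1 (swap(5, 6)): offset=0, physical=[A,B,C,D,E,G,F,H,I], logical=[A,B,C,D,E,G,F,H,I]
After op 2 (swap(4, 6)): offset=0, physical=[A,B,C,D,F,G,E,H,I], logical=[A,B,C,D,F,G,E,H,I]
After op 3 (rotate(-2)): offset=7, physical=[A,B,C,D,F,G,E,H,I], logical=[H,I,A,B,C,D,F,G,E]
After op 4 (rotate(+2)): offset=0, physical=[A,B,C,D,F,G,E,H,I], logical=[A,B,C,D,F,G,E,H,I]
After op 5 (swap(6, 2)): offset=0, physical=[A,B,E,D,F,G,C,H,I], logical=[A,B,E,D,F,G,C,H,I]
After op 6 (rotate(-2)): offset=7, physical=[A,B,E,D,F,G,C,H,I], logical=[H,I,A,B,E,D,F,G,C]
After op 7 (replace(4, 'a')): offset=7, physical=[A,B,a,D,F,G,C,H,I], logical=[H,I,A,B,a,D,F,G,C]

Answer: I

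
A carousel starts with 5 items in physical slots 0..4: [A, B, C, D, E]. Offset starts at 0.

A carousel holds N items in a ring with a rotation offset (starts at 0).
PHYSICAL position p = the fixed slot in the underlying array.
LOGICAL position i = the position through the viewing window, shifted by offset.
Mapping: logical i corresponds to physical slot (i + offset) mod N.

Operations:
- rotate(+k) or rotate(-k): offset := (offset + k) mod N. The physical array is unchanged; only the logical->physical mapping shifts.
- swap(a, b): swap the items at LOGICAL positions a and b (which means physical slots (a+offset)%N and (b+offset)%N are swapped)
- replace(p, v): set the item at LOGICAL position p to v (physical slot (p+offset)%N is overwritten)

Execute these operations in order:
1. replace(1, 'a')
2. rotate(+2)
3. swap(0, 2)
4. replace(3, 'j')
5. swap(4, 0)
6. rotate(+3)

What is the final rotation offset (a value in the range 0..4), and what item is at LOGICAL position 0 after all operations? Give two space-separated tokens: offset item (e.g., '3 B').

Answer: 0 j

Derivation:
After op 1 (replace(1, 'a')): offset=0, physical=[A,a,C,D,E], logical=[A,a,C,D,E]
After op 2 (rotate(+2)): offset=2, physical=[A,a,C,D,E], logical=[C,D,E,A,a]
After op 3 (swap(0, 2)): offset=2, physical=[A,a,E,D,C], logical=[E,D,C,A,a]
After op 4 (replace(3, 'j')): offset=2, physical=[j,a,E,D,C], logical=[E,D,C,j,a]
After op 5 (swap(4, 0)): offset=2, physical=[j,E,a,D,C], logical=[a,D,C,j,E]
After op 6 (rotate(+3)): offset=0, physical=[j,E,a,D,C], logical=[j,E,a,D,C]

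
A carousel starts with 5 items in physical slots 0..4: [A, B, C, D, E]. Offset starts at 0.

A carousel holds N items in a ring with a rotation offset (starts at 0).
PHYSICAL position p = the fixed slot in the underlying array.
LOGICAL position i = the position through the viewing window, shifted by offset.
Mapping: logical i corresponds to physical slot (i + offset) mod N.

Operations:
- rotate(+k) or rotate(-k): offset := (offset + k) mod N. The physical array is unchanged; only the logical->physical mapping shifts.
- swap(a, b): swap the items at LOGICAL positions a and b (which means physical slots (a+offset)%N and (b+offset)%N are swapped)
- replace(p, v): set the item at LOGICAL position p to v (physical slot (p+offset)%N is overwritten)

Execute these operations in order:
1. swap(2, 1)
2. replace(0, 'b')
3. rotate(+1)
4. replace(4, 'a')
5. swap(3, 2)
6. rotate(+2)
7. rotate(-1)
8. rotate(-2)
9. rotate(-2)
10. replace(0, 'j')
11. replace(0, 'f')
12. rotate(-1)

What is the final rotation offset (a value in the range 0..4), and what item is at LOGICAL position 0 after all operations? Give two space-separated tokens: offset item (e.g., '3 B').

After op 1 (swap(2, 1)): offset=0, physical=[A,C,B,D,E], logical=[A,C,B,D,E]
After op 2 (replace(0, 'b')): offset=0, physical=[b,C,B,D,E], logical=[b,C,B,D,E]
After op 3 (rotate(+1)): offset=1, physical=[b,C,B,D,E], logical=[C,B,D,E,b]
After op 4 (replace(4, 'a')): offset=1, physical=[a,C,B,D,E], logical=[C,B,D,E,a]
After op 5 (swap(3, 2)): offset=1, physical=[a,C,B,E,D], logical=[C,B,E,D,a]
After op 6 (rotate(+2)): offset=3, physical=[a,C,B,E,D], logical=[E,D,a,C,B]
After op 7 (rotate(-1)): offset=2, physical=[a,C,B,E,D], logical=[B,E,D,a,C]
After op 8 (rotate(-2)): offset=0, physical=[a,C,B,E,D], logical=[a,C,B,E,D]
After op 9 (rotate(-2)): offset=3, physical=[a,C,B,E,D], logical=[E,D,a,C,B]
After op 10 (replace(0, 'j')): offset=3, physical=[a,C,B,j,D], logical=[j,D,a,C,B]
After op 11 (replace(0, 'f')): offset=3, physical=[a,C,B,f,D], logical=[f,D,a,C,B]
After op 12 (rotate(-1)): offset=2, physical=[a,C,B,f,D], logical=[B,f,D,a,C]

Answer: 2 B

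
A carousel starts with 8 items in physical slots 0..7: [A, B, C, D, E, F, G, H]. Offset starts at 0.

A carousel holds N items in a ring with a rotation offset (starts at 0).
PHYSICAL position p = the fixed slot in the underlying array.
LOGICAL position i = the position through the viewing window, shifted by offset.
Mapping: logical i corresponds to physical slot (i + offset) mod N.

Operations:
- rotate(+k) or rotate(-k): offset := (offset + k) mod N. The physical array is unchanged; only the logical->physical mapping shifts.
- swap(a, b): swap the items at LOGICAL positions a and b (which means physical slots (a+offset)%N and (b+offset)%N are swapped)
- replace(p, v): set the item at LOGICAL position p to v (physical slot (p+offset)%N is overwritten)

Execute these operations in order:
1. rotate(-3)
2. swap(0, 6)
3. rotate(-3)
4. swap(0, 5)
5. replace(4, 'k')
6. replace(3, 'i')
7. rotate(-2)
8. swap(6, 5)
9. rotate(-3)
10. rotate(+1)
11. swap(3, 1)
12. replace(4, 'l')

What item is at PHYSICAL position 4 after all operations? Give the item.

After op 1 (rotate(-3)): offset=5, physical=[A,B,C,D,E,F,G,H], logical=[F,G,H,A,B,C,D,E]
After op 2 (swap(0, 6)): offset=5, physical=[A,B,C,F,E,D,G,H], logical=[D,G,H,A,B,C,F,E]
After op 3 (rotate(-3)): offset=2, physical=[A,B,C,F,E,D,G,H], logical=[C,F,E,D,G,H,A,B]
After op 4 (swap(0, 5)): offset=2, physical=[A,B,H,F,E,D,G,C], logical=[H,F,E,D,G,C,A,B]
After op 5 (replace(4, 'k')): offset=2, physical=[A,B,H,F,E,D,k,C], logical=[H,F,E,D,k,C,A,B]
After op 6 (replace(3, 'i')): offset=2, physical=[A,B,H,F,E,i,k,C], logical=[H,F,E,i,k,C,A,B]
After op 7 (rotate(-2)): offset=0, physical=[A,B,H,F,E,i,k,C], logical=[A,B,H,F,E,i,k,C]
After op 8 (swap(6, 5)): offset=0, physical=[A,B,H,F,E,k,i,C], logical=[A,B,H,F,E,k,i,C]
After op 9 (rotate(-3)): offset=5, physical=[A,B,H,F,E,k,i,C], logical=[k,i,C,A,B,H,F,E]
After op 10 (rotate(+1)): offset=6, physical=[A,B,H,F,E,k,i,C], logical=[i,C,A,B,H,F,E,k]
After op 11 (swap(3, 1)): offset=6, physical=[A,C,H,F,E,k,i,B], logical=[i,B,A,C,H,F,E,k]
After op 12 (replace(4, 'l')): offset=6, physical=[A,C,l,F,E,k,i,B], logical=[i,B,A,C,l,F,E,k]

Answer: E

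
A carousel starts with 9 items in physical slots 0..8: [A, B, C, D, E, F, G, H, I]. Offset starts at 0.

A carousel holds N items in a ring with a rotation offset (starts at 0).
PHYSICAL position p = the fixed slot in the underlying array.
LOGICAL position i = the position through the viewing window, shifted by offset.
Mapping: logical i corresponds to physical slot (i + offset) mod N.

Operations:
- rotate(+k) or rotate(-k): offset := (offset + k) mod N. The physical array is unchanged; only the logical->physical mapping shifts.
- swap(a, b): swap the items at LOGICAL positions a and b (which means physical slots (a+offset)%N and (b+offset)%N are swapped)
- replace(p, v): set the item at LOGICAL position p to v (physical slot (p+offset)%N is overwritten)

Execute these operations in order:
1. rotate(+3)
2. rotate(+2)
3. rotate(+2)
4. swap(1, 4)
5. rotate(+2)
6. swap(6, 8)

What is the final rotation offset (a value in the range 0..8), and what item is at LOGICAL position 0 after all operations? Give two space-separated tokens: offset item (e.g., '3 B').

Answer: 0 A

Derivation:
After op 1 (rotate(+3)): offset=3, physical=[A,B,C,D,E,F,G,H,I], logical=[D,E,F,G,H,I,A,B,C]
After op 2 (rotate(+2)): offset=5, physical=[A,B,C,D,E,F,G,H,I], logical=[F,G,H,I,A,B,C,D,E]
After op 3 (rotate(+2)): offset=7, physical=[A,B,C,D,E,F,G,H,I], logical=[H,I,A,B,C,D,E,F,G]
After op 4 (swap(1, 4)): offset=7, physical=[A,B,I,D,E,F,G,H,C], logical=[H,C,A,B,I,D,E,F,G]
After op 5 (rotate(+2)): offset=0, physical=[A,B,I,D,E,F,G,H,C], logical=[A,B,I,D,E,F,G,H,C]
After op 6 (swap(6, 8)): offset=0, physical=[A,B,I,D,E,F,C,H,G], logical=[A,B,I,D,E,F,C,H,G]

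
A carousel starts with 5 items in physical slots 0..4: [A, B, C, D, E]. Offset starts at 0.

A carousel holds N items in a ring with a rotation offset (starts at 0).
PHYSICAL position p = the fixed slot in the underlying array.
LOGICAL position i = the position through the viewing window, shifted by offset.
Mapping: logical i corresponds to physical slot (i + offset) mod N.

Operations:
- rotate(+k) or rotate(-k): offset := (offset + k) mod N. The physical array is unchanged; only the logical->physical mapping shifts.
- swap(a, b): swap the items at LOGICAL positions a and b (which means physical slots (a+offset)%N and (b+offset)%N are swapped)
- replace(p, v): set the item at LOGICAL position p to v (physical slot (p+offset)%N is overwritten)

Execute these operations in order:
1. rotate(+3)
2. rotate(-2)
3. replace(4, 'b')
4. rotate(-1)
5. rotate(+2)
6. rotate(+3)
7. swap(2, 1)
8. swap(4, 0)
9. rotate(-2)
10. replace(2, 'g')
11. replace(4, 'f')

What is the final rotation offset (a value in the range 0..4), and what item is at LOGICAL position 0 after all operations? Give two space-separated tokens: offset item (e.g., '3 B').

After op 1 (rotate(+3)): offset=3, physical=[A,B,C,D,E], logical=[D,E,A,B,C]
After op 2 (rotate(-2)): offset=1, physical=[A,B,C,D,E], logical=[B,C,D,E,A]
After op 3 (replace(4, 'b')): offset=1, physical=[b,B,C,D,E], logical=[B,C,D,E,b]
After op 4 (rotate(-1)): offset=0, physical=[b,B,C,D,E], logical=[b,B,C,D,E]
After op 5 (rotate(+2)): offset=2, physical=[b,B,C,D,E], logical=[C,D,E,b,B]
After op 6 (rotate(+3)): offset=0, physical=[b,B,C,D,E], logical=[b,B,C,D,E]
After op 7 (swap(2, 1)): offset=0, physical=[b,C,B,D,E], logical=[b,C,B,D,E]
After op 8 (swap(4, 0)): offset=0, physical=[E,C,B,D,b], logical=[E,C,B,D,b]
After op 9 (rotate(-2)): offset=3, physical=[E,C,B,D,b], logical=[D,b,E,C,B]
After op 10 (replace(2, 'g')): offset=3, physical=[g,C,B,D,b], logical=[D,b,g,C,B]
After op 11 (replace(4, 'f')): offset=3, physical=[g,C,f,D,b], logical=[D,b,g,C,f]

Answer: 3 D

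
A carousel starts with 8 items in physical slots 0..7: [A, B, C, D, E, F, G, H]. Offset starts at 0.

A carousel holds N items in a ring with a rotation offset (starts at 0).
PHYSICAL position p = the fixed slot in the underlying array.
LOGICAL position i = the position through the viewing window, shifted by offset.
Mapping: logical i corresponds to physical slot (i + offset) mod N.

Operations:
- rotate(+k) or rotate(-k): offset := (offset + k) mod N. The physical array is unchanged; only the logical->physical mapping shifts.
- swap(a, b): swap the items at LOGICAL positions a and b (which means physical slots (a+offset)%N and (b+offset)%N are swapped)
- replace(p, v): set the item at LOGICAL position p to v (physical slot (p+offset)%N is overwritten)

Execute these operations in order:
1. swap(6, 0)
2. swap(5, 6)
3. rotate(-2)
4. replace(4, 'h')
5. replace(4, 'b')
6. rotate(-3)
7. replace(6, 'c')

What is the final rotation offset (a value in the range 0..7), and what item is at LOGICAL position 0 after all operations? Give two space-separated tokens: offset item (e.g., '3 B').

Answer: 3 D

Derivation:
After op 1 (swap(6, 0)): offset=0, physical=[G,B,C,D,E,F,A,H], logical=[G,B,C,D,E,F,A,H]
After op 2 (swap(5, 6)): offset=0, physical=[G,B,C,D,E,A,F,H], logical=[G,B,C,D,E,A,F,H]
After op 3 (rotate(-2)): offset=6, physical=[G,B,C,D,E,A,F,H], logical=[F,H,G,B,C,D,E,A]
After op 4 (replace(4, 'h')): offset=6, physical=[G,B,h,D,E,A,F,H], logical=[F,H,G,B,h,D,E,A]
After op 5 (replace(4, 'b')): offset=6, physical=[G,B,b,D,E,A,F,H], logical=[F,H,G,B,b,D,E,A]
After op 6 (rotate(-3)): offset=3, physical=[G,B,b,D,E,A,F,H], logical=[D,E,A,F,H,G,B,b]
After op 7 (replace(6, 'c')): offset=3, physical=[G,c,b,D,E,A,F,H], logical=[D,E,A,F,H,G,c,b]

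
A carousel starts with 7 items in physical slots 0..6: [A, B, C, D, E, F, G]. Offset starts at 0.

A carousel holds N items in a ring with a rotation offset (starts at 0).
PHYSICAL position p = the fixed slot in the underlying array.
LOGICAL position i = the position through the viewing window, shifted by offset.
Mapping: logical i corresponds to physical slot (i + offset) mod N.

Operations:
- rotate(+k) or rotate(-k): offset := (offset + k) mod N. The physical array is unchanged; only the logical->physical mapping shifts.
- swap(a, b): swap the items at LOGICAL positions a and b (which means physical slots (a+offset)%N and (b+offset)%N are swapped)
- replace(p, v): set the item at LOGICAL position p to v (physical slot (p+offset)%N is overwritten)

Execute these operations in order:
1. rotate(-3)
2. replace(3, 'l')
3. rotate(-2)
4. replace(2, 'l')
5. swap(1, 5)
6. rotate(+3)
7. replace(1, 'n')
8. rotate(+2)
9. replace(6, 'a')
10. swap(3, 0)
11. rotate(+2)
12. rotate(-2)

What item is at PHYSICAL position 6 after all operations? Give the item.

Answer: a

Derivation:
After op 1 (rotate(-3)): offset=4, physical=[A,B,C,D,E,F,G], logical=[E,F,G,A,B,C,D]
After op 2 (replace(3, 'l')): offset=4, physical=[l,B,C,D,E,F,G], logical=[E,F,G,l,B,C,D]
After op 3 (rotate(-2)): offset=2, physical=[l,B,C,D,E,F,G], logical=[C,D,E,F,G,l,B]
After op 4 (replace(2, 'l')): offset=2, physical=[l,B,C,D,l,F,G], logical=[C,D,l,F,G,l,B]
After op 5 (swap(1, 5)): offset=2, physical=[D,B,C,l,l,F,G], logical=[C,l,l,F,G,D,B]
After op 6 (rotate(+3)): offset=5, physical=[D,B,C,l,l,F,G], logical=[F,G,D,B,C,l,l]
After op 7 (replace(1, 'n')): offset=5, physical=[D,B,C,l,l,F,n], logical=[F,n,D,B,C,l,l]
After op 8 (rotate(+2)): offset=0, physical=[D,B,C,l,l,F,n], logical=[D,B,C,l,l,F,n]
After op 9 (replace(6, 'a')): offset=0, physical=[D,B,C,l,l,F,a], logical=[D,B,C,l,l,F,a]
After op 10 (swap(3, 0)): offset=0, physical=[l,B,C,D,l,F,a], logical=[l,B,C,D,l,F,a]
After op 11 (rotate(+2)): offset=2, physical=[l,B,C,D,l,F,a], logical=[C,D,l,F,a,l,B]
After op 12 (rotate(-2)): offset=0, physical=[l,B,C,D,l,F,a], logical=[l,B,C,D,l,F,a]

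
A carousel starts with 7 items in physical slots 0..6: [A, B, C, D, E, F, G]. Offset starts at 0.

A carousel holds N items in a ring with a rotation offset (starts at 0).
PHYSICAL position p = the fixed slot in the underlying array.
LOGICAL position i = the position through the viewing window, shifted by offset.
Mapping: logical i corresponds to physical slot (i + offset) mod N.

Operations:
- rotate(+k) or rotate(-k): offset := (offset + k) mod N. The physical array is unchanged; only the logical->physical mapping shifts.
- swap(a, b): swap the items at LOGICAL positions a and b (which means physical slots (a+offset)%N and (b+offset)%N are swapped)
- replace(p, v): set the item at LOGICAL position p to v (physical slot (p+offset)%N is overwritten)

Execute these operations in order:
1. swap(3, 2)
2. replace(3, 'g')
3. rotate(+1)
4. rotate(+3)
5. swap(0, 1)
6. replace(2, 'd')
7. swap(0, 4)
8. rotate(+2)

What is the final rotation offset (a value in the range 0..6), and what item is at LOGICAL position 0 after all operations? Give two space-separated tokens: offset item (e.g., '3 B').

After op 1 (swap(3, 2)): offset=0, physical=[A,B,D,C,E,F,G], logical=[A,B,D,C,E,F,G]
After op 2 (replace(3, 'g')): offset=0, physical=[A,B,D,g,E,F,G], logical=[A,B,D,g,E,F,G]
After op 3 (rotate(+1)): offset=1, physical=[A,B,D,g,E,F,G], logical=[B,D,g,E,F,G,A]
After op 4 (rotate(+3)): offset=4, physical=[A,B,D,g,E,F,G], logical=[E,F,G,A,B,D,g]
After op 5 (swap(0, 1)): offset=4, physical=[A,B,D,g,F,E,G], logical=[F,E,G,A,B,D,g]
After op 6 (replace(2, 'd')): offset=4, physical=[A,B,D,g,F,E,d], logical=[F,E,d,A,B,D,g]
After op 7 (swap(0, 4)): offset=4, physical=[A,F,D,g,B,E,d], logical=[B,E,d,A,F,D,g]
After op 8 (rotate(+2)): offset=6, physical=[A,F,D,g,B,E,d], logical=[d,A,F,D,g,B,E]

Answer: 6 d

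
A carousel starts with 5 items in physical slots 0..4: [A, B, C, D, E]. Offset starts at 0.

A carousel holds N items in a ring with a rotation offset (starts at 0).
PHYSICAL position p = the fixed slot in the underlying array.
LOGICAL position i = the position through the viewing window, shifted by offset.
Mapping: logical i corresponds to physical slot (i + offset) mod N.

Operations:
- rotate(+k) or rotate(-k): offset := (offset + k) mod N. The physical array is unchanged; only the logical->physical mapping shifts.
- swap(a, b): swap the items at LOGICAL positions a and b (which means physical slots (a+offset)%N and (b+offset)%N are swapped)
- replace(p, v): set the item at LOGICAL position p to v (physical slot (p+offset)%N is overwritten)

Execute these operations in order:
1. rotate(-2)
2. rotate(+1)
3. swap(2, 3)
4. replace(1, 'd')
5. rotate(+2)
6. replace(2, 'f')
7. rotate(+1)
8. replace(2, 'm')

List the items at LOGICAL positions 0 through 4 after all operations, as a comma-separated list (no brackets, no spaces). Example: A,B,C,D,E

After op 1 (rotate(-2)): offset=3, physical=[A,B,C,D,E], logical=[D,E,A,B,C]
After op 2 (rotate(+1)): offset=4, physical=[A,B,C,D,E], logical=[E,A,B,C,D]
After op 3 (swap(2, 3)): offset=4, physical=[A,C,B,D,E], logical=[E,A,C,B,D]
After op 4 (replace(1, 'd')): offset=4, physical=[d,C,B,D,E], logical=[E,d,C,B,D]
After op 5 (rotate(+2)): offset=1, physical=[d,C,B,D,E], logical=[C,B,D,E,d]
After op 6 (replace(2, 'f')): offset=1, physical=[d,C,B,f,E], logical=[C,B,f,E,d]
After op 7 (rotate(+1)): offset=2, physical=[d,C,B,f,E], logical=[B,f,E,d,C]
After op 8 (replace(2, 'm')): offset=2, physical=[d,C,B,f,m], logical=[B,f,m,d,C]

Answer: B,f,m,d,C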